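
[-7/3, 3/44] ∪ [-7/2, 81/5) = [-7/2, 81/5)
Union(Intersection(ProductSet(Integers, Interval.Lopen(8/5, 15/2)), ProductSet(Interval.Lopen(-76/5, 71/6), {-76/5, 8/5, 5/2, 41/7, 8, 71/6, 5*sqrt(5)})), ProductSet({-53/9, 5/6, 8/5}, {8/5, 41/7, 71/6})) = Union(ProductSet({-53/9, 5/6, 8/5}, {8/5, 41/7, 71/6}), ProductSet(Range(-15, 12, 1), {5/2, 41/7}))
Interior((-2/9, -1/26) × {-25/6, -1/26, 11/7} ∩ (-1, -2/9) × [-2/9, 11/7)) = ∅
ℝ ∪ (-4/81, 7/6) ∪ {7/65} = (-∞, ∞)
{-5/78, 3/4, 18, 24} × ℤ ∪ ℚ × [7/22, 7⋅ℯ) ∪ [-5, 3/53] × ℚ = ({-5/78, 3/4, 18, 24} × ℤ) ∪ ([-5, 3/53] × ℚ) ∪ (ℚ × [7/22, 7⋅ℯ))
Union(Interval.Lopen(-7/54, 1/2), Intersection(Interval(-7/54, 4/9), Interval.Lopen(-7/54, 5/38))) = Interval.Lopen(-7/54, 1/2)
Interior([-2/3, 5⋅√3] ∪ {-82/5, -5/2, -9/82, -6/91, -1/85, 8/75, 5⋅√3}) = (-2/3, 5⋅√3)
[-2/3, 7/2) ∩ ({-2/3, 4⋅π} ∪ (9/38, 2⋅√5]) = {-2/3} ∪ (9/38, 7/2)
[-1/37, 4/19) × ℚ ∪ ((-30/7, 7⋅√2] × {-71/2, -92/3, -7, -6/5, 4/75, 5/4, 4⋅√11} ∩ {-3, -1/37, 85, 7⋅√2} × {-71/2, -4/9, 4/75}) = ([-1/37, 4/19) × ℚ) ∪ ({-3, -1/37, 7⋅√2} × {-71/2, 4/75})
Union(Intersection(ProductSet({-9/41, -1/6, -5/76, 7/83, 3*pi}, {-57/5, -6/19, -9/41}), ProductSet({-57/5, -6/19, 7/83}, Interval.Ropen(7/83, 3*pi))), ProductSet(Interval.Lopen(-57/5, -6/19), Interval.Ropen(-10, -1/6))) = ProductSet(Interval.Lopen(-57/5, -6/19), Interval.Ropen(-10, -1/6))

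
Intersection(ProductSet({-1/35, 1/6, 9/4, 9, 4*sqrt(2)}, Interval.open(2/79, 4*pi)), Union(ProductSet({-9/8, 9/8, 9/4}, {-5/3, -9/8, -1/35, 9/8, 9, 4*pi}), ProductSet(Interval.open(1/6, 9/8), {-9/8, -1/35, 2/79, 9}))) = ProductSet({9/4}, {9/8, 9})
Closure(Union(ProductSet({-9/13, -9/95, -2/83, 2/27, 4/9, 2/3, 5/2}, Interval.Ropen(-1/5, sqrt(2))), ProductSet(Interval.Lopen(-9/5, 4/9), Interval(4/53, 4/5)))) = Union(ProductSet({-9/13, -9/95, -2/83, 2/27, 4/9, 2/3, 5/2}, Interval(-1/5, sqrt(2))), ProductSet(Interval(-9/5, 4/9), Interval(4/53, 4/5)))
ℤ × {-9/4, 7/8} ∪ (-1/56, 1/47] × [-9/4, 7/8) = (ℤ × {-9/4, 7/8}) ∪ ((-1/56, 1/47] × [-9/4, 7/8))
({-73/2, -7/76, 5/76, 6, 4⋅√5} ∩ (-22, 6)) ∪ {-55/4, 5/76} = {-55/4, -7/76, 5/76}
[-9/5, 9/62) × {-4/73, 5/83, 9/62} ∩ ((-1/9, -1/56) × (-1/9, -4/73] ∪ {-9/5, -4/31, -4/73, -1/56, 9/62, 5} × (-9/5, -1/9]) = (-1/9, -1/56) × {-4/73}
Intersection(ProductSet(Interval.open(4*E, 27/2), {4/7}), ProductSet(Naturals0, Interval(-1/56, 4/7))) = ProductSet(Range(11, 14, 1), {4/7})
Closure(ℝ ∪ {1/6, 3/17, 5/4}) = ℝ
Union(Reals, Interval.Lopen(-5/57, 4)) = Interval(-oo, oo)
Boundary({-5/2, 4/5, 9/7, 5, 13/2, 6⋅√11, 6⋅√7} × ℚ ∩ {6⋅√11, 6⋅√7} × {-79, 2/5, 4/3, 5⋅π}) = {6⋅√11, 6⋅√7} × {-79, 2/5, 4/3}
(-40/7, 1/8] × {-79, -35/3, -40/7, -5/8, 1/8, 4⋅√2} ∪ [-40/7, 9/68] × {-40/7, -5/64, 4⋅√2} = ([-40/7, 9/68] × {-40/7, -5/64, 4⋅√2}) ∪ ((-40/7, 1/8] × {-79, -35/3, -40/7, -5/8, 1/8, 4⋅√2})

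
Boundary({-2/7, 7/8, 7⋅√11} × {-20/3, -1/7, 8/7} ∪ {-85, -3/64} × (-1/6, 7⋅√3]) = ({-85, -3/64} × [-1/6, 7⋅√3]) ∪ ({-2/7, 7/8, 7⋅√11} × {-20/3, -1/7, 8/7})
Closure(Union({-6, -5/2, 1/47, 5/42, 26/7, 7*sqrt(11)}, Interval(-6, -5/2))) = Union({1/47, 5/42, 26/7, 7*sqrt(11)}, Interval(-6, -5/2))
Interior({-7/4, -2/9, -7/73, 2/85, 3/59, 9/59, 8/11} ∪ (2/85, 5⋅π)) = (2/85, 5⋅π)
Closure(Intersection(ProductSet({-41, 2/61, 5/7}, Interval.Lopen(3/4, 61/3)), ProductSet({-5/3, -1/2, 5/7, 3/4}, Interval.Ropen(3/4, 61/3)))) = ProductSet({5/7}, Interval(3/4, 61/3))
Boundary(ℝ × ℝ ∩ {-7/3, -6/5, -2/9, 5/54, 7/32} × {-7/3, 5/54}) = {-7/3, -6/5, -2/9, 5/54, 7/32} × {-7/3, 5/54}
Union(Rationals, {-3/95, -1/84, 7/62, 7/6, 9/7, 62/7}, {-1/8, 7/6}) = Rationals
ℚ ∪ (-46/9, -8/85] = ℚ ∪ [-46/9, -8/85]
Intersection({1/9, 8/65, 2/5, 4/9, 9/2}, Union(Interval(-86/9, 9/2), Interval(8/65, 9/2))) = {1/9, 8/65, 2/5, 4/9, 9/2}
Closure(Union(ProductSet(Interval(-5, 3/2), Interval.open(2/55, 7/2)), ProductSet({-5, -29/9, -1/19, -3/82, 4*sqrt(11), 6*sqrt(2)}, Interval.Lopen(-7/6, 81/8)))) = Union(ProductSet({-5, -29/9, -1/19, -3/82, 4*sqrt(11), 6*sqrt(2)}, Interval(-7/6, 81/8)), ProductSet(Interval(-5, 3/2), Interval(2/55, 7/2)))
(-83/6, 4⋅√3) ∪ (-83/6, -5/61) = (-83/6, 4⋅√3)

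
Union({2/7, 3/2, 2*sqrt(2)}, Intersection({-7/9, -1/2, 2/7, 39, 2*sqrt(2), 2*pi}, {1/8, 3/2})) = {2/7, 3/2, 2*sqrt(2)}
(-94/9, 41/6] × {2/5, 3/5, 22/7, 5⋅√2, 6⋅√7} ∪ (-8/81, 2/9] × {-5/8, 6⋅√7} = ((-8/81, 2/9] × {-5/8, 6⋅√7}) ∪ ((-94/9, 41/6] × {2/5, 3/5, 22/7, 5⋅√2, 6⋅√7})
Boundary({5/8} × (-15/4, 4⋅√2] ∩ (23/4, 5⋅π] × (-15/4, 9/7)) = ∅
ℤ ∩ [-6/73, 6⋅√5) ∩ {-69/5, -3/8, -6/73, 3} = {3}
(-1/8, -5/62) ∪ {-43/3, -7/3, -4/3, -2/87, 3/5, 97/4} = {-43/3, -7/3, -4/3, -2/87, 3/5, 97/4} ∪ (-1/8, -5/62)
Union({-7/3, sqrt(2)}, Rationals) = Union({sqrt(2)}, Rationals)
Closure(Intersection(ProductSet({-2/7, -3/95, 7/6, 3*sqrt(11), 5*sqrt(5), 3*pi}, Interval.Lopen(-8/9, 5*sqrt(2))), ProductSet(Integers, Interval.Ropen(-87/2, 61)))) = EmptySet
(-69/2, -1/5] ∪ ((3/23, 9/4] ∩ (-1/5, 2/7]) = (-69/2, -1/5] ∪ (3/23, 2/7]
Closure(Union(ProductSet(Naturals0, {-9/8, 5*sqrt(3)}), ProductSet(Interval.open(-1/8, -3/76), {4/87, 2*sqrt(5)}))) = Union(ProductSet(Interval(-1/8, -3/76), {4/87, 2*sqrt(5)}), ProductSet(Naturals0, {-9/8, 5*sqrt(3)}))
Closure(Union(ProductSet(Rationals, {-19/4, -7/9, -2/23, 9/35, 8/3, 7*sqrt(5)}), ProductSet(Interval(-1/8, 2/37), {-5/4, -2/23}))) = Union(ProductSet(Interval(-1/8, 2/37), {-5/4, -2/23}), ProductSet(Reals, {-19/4, -7/9, -2/23, 9/35, 8/3, 7*sqrt(5)}))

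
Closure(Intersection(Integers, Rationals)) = Integers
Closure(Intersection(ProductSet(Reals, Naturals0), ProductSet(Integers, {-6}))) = EmptySet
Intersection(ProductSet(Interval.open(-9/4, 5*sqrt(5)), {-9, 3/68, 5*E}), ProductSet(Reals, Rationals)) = ProductSet(Interval.open(-9/4, 5*sqrt(5)), {-9, 3/68})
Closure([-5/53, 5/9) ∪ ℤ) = ℤ ∪ [-5/53, 5/9]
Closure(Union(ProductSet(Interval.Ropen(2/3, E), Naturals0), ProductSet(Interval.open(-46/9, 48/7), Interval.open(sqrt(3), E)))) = Union(ProductSet({-46/9, 48/7}, Interval(sqrt(3), E)), ProductSet(Interval(-46/9, 48/7), {sqrt(3), E}), ProductSet(Interval.open(-46/9, 48/7), Interval.open(sqrt(3), E)), ProductSet(Interval(2/3, E), Complement(Naturals0, Interval.open(sqrt(3), E))), ProductSet(Interval.Ropen(2/3, E), Naturals0))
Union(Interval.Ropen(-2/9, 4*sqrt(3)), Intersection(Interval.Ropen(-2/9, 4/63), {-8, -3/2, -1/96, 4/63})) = Interval.Ropen(-2/9, 4*sqrt(3))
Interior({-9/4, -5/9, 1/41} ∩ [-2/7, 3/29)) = ∅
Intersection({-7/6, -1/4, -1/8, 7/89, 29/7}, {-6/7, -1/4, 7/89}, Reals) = {-1/4, 7/89}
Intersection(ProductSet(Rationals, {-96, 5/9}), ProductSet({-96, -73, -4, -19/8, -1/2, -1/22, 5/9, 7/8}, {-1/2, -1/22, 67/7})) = EmptySet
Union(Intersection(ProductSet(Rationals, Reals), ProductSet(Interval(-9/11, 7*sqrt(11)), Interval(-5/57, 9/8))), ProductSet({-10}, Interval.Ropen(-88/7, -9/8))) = Union(ProductSet({-10}, Interval.Ropen(-88/7, -9/8)), ProductSet(Intersection(Interval(-9/11, 7*sqrt(11)), Rationals), Interval(-5/57, 9/8)))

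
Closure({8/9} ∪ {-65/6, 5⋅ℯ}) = {-65/6, 8/9, 5⋅ℯ}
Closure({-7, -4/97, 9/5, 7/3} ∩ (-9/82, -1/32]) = {-4/97}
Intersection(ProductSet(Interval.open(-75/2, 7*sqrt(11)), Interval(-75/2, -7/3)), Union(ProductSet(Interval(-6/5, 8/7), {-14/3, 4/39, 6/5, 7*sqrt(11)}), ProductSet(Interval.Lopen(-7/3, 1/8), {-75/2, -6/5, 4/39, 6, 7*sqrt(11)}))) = Union(ProductSet(Interval.Lopen(-7/3, 1/8), {-75/2}), ProductSet(Interval(-6/5, 8/7), {-14/3}))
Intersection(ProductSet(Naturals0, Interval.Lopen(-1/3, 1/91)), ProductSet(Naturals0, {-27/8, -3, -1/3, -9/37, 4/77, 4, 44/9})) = ProductSet(Naturals0, {-9/37})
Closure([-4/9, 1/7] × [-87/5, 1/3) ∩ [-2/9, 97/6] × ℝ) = [-2/9, 1/7] × [-87/5, 1/3]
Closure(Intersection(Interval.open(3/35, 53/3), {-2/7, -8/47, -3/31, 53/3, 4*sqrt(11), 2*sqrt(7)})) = {4*sqrt(11), 2*sqrt(7)}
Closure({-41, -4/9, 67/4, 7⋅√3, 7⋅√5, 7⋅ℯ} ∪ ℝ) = ℝ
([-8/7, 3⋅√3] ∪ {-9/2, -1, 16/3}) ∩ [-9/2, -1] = {-9/2} ∪ [-8/7, -1]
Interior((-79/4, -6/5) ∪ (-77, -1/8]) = (-77, -1/8)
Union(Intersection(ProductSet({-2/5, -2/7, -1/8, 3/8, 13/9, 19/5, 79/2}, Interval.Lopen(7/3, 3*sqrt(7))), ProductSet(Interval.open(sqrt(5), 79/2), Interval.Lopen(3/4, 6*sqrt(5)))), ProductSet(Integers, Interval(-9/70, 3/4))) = Union(ProductSet({19/5}, Interval.Lopen(7/3, 3*sqrt(7))), ProductSet(Integers, Interval(-9/70, 3/4)))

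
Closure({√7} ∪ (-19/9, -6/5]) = [-19/9, -6/5] ∪ {√7}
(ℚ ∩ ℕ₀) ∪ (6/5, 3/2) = ℕ₀ ∪ (6/5, 3/2)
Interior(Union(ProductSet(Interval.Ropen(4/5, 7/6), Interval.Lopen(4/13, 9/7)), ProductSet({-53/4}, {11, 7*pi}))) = ProductSet(Interval.open(4/5, 7/6), Interval.open(4/13, 9/7))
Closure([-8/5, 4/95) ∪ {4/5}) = [-8/5, 4/95] ∪ {4/5}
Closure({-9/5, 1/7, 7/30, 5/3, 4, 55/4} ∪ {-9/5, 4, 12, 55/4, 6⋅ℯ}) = {-9/5, 1/7, 7/30, 5/3, 4, 12, 55/4, 6⋅ℯ}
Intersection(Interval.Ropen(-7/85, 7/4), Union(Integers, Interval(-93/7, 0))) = Union(Interval(-7/85, 0), Range(0, 2, 1))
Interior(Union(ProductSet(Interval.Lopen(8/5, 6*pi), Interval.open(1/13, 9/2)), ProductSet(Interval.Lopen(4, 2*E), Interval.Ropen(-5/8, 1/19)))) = Union(ProductSet(Interval.open(8/5, 6*pi), Interval.open(1/13, 9/2)), ProductSet(Interval.open(4, 2*E), Interval.open(-5/8, 1/19)))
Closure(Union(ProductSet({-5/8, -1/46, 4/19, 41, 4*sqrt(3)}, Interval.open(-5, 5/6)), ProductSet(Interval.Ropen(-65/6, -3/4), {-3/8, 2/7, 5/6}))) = Union(ProductSet({-5/8, -1/46, 4/19, 41, 4*sqrt(3)}, Interval(-5, 5/6)), ProductSet(Interval(-65/6, -3/4), {-3/8, 2/7, 5/6}))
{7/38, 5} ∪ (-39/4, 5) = (-39/4, 5]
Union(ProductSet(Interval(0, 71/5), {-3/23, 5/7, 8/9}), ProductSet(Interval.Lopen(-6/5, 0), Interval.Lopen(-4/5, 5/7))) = Union(ProductSet(Interval.Lopen(-6/5, 0), Interval.Lopen(-4/5, 5/7)), ProductSet(Interval(0, 71/5), {-3/23, 5/7, 8/9}))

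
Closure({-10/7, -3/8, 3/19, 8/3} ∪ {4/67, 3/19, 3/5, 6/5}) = {-10/7, -3/8, 4/67, 3/19, 3/5, 6/5, 8/3}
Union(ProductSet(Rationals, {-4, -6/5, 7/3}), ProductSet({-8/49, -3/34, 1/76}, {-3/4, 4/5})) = Union(ProductSet({-8/49, -3/34, 1/76}, {-3/4, 4/5}), ProductSet(Rationals, {-4, -6/5, 7/3}))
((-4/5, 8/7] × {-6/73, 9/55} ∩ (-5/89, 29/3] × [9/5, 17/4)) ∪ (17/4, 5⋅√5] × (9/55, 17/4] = (17/4, 5⋅√5] × (9/55, 17/4]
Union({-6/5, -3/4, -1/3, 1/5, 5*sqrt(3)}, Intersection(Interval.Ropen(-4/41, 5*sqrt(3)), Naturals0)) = Union({-6/5, -3/4, -1/3, 1/5, 5*sqrt(3)}, Range(0, 9, 1))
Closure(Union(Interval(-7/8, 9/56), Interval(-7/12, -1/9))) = Interval(-7/8, 9/56)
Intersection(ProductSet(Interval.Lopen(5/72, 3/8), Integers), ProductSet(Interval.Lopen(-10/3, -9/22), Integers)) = EmptySet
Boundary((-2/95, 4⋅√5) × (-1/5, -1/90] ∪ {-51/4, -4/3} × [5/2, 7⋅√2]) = ({-51/4, -4/3} × [5/2, 7⋅√2]) ∪ ({-2/95, 4⋅√5} × [-1/5, -1/90]) ∪ ([-2/95, 4⋅√5] × {-1/5, -1/90})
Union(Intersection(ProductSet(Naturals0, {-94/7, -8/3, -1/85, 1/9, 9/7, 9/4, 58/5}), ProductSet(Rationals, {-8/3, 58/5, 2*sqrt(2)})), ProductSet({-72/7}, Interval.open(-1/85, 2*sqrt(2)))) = Union(ProductSet({-72/7}, Interval.open(-1/85, 2*sqrt(2))), ProductSet(Naturals0, {-8/3, 58/5}))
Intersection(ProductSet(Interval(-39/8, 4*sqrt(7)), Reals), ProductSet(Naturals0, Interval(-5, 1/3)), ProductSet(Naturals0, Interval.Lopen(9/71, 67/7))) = ProductSet(Range(0, 11, 1), Interval.Lopen(9/71, 1/3))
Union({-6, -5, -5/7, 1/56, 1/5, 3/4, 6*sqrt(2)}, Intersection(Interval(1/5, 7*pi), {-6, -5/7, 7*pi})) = {-6, -5, -5/7, 1/56, 1/5, 3/4, 6*sqrt(2), 7*pi}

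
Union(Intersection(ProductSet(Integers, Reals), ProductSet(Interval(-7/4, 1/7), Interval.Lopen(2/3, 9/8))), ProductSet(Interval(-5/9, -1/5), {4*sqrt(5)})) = Union(ProductSet(Interval(-5/9, -1/5), {4*sqrt(5)}), ProductSet(Range(-1, 1, 1), Interval.Lopen(2/3, 9/8)))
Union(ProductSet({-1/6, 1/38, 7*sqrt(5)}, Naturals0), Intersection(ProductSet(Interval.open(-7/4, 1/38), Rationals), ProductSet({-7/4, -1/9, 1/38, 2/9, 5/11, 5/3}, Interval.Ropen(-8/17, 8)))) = Union(ProductSet({-1/9}, Intersection(Interval.Ropen(-8/17, 8), Rationals)), ProductSet({-1/6, 1/38, 7*sqrt(5)}, Naturals0))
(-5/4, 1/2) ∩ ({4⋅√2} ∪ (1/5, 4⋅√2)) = (1/5, 1/2)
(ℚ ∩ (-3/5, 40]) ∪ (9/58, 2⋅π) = [9/58, 2⋅π) ∪ (ℚ ∩ (-3/5, 40])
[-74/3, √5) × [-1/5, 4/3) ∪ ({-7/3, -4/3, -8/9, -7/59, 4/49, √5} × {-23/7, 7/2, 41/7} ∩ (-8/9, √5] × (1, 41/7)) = ({-7/59, 4/49, √5} × {7/2}) ∪ ([-74/3, √5) × [-1/5, 4/3))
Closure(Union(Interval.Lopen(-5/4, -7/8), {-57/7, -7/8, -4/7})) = Union({-57/7, -4/7}, Interval(-5/4, -7/8))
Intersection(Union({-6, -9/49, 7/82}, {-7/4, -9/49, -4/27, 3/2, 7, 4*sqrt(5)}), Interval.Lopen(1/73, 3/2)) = {7/82, 3/2}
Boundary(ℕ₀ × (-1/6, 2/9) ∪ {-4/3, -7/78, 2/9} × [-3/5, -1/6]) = (ℕ₀ × [-1/6, 2/9]) ∪ ({-4/3, -7/78, 2/9} × [-3/5, -1/6])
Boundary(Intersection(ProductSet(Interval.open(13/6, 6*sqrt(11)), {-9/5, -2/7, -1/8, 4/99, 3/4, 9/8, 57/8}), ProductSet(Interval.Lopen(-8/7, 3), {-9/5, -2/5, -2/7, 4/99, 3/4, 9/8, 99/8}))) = ProductSet(Interval(13/6, 3), {-9/5, -2/7, 4/99, 3/4, 9/8})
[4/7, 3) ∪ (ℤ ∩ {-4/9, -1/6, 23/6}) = [4/7, 3)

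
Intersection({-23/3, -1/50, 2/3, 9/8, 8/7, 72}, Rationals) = {-23/3, -1/50, 2/3, 9/8, 8/7, 72}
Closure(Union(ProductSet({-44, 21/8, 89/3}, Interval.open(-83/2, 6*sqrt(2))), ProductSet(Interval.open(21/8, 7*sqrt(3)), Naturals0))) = Union(ProductSet({-44, 21/8, 89/3}, Interval(-83/2, 6*sqrt(2))), ProductSet(Interval(21/8, 7*sqrt(3)), Naturals0))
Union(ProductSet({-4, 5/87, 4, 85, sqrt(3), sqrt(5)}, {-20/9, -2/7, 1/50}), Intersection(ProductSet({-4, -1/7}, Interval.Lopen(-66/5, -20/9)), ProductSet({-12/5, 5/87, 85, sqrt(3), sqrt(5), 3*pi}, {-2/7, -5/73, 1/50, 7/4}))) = ProductSet({-4, 5/87, 4, 85, sqrt(3), sqrt(5)}, {-20/9, -2/7, 1/50})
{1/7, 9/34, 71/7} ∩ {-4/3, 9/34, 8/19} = {9/34}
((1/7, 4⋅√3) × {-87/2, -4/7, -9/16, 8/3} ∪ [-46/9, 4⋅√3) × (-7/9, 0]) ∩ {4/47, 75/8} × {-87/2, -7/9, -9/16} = {4/47} × {-9/16}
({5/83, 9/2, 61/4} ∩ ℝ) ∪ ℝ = ℝ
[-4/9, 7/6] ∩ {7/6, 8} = {7/6}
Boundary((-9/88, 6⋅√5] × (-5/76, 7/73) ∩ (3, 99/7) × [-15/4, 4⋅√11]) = ({3, 6⋅√5} × [-5/76, 7/73]) ∪ ([3, 6⋅√5] × {-5/76, 7/73})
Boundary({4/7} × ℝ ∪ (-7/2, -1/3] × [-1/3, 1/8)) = ({4/7} × (-∞, ∞)) ∪ ({-7/2, -1/3} × [-1/3, 1/8]) ∪ ([-7/2, -1/3] × {-1/3, 1/8})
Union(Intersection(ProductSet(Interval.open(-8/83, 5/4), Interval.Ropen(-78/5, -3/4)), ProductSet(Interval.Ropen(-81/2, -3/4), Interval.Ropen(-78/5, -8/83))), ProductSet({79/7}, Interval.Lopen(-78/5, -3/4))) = ProductSet({79/7}, Interval.Lopen(-78/5, -3/4))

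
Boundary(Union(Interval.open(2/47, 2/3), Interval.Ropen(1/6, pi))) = {2/47, pi}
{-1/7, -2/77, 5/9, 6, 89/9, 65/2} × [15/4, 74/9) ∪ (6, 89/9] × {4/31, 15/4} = ((6, 89/9] × {4/31, 15/4}) ∪ ({-1/7, -2/77, 5/9, 6, 89/9, 65/2} × [15/4, 74/9))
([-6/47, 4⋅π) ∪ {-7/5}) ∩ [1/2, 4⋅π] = [1/2, 4⋅π)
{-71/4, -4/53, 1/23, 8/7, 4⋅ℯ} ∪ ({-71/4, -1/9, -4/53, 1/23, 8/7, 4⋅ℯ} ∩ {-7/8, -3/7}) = {-71/4, -4/53, 1/23, 8/7, 4⋅ℯ}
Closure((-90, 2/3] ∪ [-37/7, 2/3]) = [-90, 2/3]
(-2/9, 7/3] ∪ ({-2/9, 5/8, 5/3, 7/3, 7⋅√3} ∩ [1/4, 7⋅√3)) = (-2/9, 7/3]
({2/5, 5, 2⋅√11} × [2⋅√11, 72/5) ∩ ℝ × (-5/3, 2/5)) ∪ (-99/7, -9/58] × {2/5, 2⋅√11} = (-99/7, -9/58] × {2/5, 2⋅√11}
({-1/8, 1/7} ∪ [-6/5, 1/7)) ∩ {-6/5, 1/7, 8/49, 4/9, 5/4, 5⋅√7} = {-6/5, 1/7}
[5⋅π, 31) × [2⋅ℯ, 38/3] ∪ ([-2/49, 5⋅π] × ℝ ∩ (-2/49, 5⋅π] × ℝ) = ((-2/49, 5⋅π] × ℝ) ∪ ([5⋅π, 31) × [2⋅ℯ, 38/3])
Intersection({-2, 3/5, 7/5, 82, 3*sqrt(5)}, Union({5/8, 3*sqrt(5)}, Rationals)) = {-2, 3/5, 7/5, 82, 3*sqrt(5)}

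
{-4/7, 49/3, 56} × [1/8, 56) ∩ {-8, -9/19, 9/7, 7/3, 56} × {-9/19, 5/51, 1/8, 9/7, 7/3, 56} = {56} × {1/8, 9/7, 7/3}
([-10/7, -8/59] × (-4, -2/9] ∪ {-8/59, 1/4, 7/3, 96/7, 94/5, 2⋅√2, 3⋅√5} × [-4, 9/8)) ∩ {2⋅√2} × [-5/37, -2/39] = {2⋅√2} × [-5/37, -2/39]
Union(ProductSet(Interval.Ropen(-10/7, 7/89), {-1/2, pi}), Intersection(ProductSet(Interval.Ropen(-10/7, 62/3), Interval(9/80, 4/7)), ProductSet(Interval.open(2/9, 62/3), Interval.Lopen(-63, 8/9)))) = Union(ProductSet(Interval.Ropen(-10/7, 7/89), {-1/2, pi}), ProductSet(Interval.open(2/9, 62/3), Interval(9/80, 4/7)))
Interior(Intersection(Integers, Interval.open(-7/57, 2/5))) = EmptySet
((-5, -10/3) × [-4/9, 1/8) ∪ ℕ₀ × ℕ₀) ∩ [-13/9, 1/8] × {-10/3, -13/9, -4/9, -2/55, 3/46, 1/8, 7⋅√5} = ∅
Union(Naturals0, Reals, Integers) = Reals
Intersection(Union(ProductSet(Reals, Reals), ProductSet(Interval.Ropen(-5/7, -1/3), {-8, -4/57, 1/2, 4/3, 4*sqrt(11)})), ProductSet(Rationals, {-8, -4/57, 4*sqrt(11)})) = ProductSet(Rationals, {-8, -4/57, 4*sqrt(11)})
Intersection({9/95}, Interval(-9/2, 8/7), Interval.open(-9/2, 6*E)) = {9/95}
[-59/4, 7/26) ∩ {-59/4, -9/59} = {-59/4, -9/59}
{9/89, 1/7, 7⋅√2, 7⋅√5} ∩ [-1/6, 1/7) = {9/89}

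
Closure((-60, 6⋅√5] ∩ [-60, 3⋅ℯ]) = [-60, 3⋅ℯ]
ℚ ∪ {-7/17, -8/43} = ℚ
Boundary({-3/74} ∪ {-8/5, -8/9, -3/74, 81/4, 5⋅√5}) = {-8/5, -8/9, -3/74, 81/4, 5⋅√5}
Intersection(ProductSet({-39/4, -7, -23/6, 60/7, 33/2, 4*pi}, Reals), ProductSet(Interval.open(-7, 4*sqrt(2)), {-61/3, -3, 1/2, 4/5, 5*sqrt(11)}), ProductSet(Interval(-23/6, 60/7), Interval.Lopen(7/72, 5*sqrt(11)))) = ProductSet({-23/6}, {1/2, 4/5, 5*sqrt(11)})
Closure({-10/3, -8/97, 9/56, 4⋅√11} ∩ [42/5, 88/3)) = {4⋅√11}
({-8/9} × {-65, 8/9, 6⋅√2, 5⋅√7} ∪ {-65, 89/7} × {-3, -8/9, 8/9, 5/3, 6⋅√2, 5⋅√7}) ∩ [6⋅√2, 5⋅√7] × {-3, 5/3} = {89/7} × {-3, 5/3}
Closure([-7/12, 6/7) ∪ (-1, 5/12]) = [-1, 6/7]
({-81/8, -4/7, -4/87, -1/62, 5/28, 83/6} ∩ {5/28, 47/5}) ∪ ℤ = ℤ ∪ {5/28}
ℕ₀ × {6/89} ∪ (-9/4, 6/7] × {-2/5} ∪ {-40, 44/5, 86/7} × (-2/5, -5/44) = (ℕ₀ × {6/89}) ∪ ((-9/4, 6/7] × {-2/5}) ∪ ({-40, 44/5, 86/7} × (-2/5, -5/44))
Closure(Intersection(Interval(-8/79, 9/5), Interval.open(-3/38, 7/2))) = Interval(-3/38, 9/5)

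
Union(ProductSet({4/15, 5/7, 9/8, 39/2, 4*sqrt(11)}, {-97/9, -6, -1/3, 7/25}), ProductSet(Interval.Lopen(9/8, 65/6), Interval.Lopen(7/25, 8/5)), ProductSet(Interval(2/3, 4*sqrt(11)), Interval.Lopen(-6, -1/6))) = Union(ProductSet({4/15, 5/7, 9/8, 39/2, 4*sqrt(11)}, {-97/9, -6, -1/3, 7/25}), ProductSet(Interval(2/3, 4*sqrt(11)), Interval.Lopen(-6, -1/6)), ProductSet(Interval.Lopen(9/8, 65/6), Interval.Lopen(7/25, 8/5)))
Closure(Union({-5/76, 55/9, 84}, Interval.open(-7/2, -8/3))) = Union({-5/76, 55/9, 84}, Interval(-7/2, -8/3))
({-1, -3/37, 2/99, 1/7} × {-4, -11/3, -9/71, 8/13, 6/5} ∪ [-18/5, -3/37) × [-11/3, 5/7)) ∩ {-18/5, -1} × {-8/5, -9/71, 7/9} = {-18/5, -1} × {-8/5, -9/71}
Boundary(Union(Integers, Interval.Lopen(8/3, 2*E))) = Union(Complement(Integers, Interval.open(8/3, 2*E)), {8/3, 2*E})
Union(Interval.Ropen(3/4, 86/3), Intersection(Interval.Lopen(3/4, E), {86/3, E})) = Interval.Ropen(3/4, 86/3)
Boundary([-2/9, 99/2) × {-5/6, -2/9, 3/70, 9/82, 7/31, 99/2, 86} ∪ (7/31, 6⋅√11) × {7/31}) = [-2/9, 99/2] × {-5/6, -2/9, 3/70, 9/82, 7/31, 99/2, 86}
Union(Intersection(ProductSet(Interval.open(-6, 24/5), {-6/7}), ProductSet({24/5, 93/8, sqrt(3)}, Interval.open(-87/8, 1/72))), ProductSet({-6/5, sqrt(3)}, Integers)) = Union(ProductSet({sqrt(3)}, {-6/7}), ProductSet({-6/5, sqrt(3)}, Integers))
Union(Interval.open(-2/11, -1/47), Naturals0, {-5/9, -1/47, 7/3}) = Union({-5/9, 7/3}, Interval.Lopen(-2/11, -1/47), Naturals0)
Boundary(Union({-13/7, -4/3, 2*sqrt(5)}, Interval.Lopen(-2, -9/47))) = {-2, -9/47, 2*sqrt(5)}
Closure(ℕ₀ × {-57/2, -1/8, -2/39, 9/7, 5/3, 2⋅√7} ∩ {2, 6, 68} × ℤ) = ∅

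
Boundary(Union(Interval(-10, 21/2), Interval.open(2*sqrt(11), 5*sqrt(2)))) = {-10, 21/2}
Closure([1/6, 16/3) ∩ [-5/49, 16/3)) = [1/6, 16/3]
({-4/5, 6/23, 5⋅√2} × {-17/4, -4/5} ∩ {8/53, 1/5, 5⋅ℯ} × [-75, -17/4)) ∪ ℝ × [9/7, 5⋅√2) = ℝ × [9/7, 5⋅√2)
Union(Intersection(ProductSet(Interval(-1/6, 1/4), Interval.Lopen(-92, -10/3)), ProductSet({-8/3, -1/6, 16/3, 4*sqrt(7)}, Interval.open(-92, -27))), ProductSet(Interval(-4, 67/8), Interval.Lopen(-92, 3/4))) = ProductSet(Interval(-4, 67/8), Interval.Lopen(-92, 3/4))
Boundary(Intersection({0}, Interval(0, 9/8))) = {0}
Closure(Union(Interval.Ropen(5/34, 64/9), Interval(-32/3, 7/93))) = Union(Interval(-32/3, 7/93), Interval(5/34, 64/9))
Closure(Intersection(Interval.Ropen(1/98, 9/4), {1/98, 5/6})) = {1/98, 5/6}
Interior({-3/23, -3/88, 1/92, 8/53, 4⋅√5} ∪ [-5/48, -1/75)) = (-5/48, -1/75)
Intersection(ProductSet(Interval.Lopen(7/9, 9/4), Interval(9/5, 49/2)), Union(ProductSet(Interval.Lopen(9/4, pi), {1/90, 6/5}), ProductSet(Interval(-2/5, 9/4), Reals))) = ProductSet(Interval.Lopen(7/9, 9/4), Interval(9/5, 49/2))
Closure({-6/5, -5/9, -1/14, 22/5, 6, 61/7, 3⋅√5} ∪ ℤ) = ℤ ∪ {-6/5, -5/9, -1/14, 22/5, 61/7, 3⋅√5}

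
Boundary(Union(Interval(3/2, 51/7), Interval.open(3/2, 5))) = {3/2, 51/7}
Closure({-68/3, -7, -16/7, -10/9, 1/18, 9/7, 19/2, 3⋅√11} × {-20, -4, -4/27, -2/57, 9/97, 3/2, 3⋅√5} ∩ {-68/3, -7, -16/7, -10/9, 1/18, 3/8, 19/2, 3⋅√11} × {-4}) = {-68/3, -7, -16/7, -10/9, 1/18, 19/2, 3⋅√11} × {-4}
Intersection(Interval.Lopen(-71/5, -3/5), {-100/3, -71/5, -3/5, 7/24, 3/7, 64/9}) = {-3/5}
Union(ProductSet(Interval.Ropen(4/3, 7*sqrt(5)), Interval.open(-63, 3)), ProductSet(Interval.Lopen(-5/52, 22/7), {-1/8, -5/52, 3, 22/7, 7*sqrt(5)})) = Union(ProductSet(Interval.Lopen(-5/52, 22/7), {-1/8, -5/52, 3, 22/7, 7*sqrt(5)}), ProductSet(Interval.Ropen(4/3, 7*sqrt(5)), Interval.open(-63, 3)))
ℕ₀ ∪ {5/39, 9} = ℕ₀ ∪ {5/39}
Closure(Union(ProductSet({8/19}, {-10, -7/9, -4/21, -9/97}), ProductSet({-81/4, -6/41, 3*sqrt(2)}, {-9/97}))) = Union(ProductSet({8/19}, {-10, -7/9, -4/21, -9/97}), ProductSet({-81/4, -6/41, 3*sqrt(2)}, {-9/97}))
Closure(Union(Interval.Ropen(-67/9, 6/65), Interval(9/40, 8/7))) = Union(Interval(-67/9, 6/65), Interval(9/40, 8/7))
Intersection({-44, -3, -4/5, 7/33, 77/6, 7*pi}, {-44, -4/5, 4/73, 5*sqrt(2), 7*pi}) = {-44, -4/5, 7*pi}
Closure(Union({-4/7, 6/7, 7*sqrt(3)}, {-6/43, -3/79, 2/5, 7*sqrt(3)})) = {-4/7, -6/43, -3/79, 2/5, 6/7, 7*sqrt(3)}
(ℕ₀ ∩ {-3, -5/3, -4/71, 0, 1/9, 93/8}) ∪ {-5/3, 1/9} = {-5/3, 0, 1/9}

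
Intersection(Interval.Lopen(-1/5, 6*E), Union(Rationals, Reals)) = Interval.Lopen(-1/5, 6*E)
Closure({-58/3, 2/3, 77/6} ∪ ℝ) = ℝ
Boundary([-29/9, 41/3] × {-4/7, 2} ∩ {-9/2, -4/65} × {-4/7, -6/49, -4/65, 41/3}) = {-4/65} × {-4/7}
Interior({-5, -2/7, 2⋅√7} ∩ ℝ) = ∅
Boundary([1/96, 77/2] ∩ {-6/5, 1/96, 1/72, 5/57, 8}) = {1/96, 1/72, 5/57, 8}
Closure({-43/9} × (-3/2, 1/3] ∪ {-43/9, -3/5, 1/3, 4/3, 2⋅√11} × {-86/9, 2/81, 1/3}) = ({-43/9} × [-3/2, 1/3]) ∪ ({-43/9, -3/5, 1/3, 4/3, 2⋅√11} × {-86/9, 2/81, 1/3})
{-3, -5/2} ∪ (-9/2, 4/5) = (-9/2, 4/5)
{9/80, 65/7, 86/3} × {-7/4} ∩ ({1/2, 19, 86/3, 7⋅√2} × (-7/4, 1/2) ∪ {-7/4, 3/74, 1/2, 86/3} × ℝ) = {86/3} × {-7/4}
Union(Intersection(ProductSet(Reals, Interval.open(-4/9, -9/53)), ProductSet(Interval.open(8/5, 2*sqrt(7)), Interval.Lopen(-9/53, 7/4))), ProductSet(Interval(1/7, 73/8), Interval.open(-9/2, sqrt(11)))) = ProductSet(Interval(1/7, 73/8), Interval.open(-9/2, sqrt(11)))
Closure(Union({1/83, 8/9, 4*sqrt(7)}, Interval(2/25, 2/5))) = Union({1/83, 8/9, 4*sqrt(7)}, Interval(2/25, 2/5))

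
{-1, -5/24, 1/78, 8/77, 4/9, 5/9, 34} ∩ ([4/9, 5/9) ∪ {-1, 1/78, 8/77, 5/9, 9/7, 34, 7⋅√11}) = {-1, 1/78, 8/77, 4/9, 5/9, 34}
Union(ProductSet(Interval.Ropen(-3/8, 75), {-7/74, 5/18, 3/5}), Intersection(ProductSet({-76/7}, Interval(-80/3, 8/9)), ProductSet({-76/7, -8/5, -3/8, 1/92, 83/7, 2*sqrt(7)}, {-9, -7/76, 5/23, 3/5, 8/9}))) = Union(ProductSet({-76/7}, {-9, -7/76, 5/23, 3/5, 8/9}), ProductSet(Interval.Ropen(-3/8, 75), {-7/74, 5/18, 3/5}))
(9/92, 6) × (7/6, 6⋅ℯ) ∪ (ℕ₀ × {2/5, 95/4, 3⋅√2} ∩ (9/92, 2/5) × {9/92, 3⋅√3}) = (9/92, 6) × (7/6, 6⋅ℯ)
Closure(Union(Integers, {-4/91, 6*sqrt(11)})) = Union({-4/91, 6*sqrt(11)}, Integers)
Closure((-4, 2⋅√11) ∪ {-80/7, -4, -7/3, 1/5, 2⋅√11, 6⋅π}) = {-80/7, 6⋅π} ∪ [-4, 2⋅√11]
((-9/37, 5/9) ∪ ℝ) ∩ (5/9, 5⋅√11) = (5/9, 5⋅√11)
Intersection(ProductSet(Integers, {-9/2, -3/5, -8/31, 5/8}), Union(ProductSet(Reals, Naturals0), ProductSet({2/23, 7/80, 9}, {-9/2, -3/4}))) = ProductSet({9}, {-9/2})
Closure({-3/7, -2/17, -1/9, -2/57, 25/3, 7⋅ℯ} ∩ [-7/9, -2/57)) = {-3/7, -2/17, -1/9}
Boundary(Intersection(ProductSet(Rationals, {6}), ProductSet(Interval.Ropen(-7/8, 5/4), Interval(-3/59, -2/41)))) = EmptySet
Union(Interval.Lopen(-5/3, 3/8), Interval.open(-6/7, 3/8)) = Interval.Lopen(-5/3, 3/8)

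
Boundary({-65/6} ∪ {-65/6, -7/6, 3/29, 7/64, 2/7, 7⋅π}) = {-65/6, -7/6, 3/29, 7/64, 2/7, 7⋅π}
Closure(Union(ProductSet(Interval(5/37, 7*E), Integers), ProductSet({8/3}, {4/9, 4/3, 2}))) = Union(ProductSet({8/3}, {4/9, 4/3, 2}), ProductSet(Interval(5/37, 7*E), Integers))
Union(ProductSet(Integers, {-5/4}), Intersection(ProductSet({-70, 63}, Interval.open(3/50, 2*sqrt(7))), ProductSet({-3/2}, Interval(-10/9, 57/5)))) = ProductSet(Integers, {-5/4})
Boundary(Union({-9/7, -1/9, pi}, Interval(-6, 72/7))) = {-6, 72/7}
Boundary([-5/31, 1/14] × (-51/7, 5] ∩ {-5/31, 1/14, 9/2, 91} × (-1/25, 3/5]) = {-5/31, 1/14} × [-1/25, 3/5]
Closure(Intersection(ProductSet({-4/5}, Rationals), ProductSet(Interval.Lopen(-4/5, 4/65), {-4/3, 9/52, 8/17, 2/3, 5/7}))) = EmptySet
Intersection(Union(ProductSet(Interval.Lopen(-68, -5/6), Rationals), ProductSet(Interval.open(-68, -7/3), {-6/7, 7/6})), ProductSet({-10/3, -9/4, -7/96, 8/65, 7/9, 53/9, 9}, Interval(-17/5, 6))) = ProductSet({-10/3, -9/4}, Intersection(Interval(-17/5, 6), Rationals))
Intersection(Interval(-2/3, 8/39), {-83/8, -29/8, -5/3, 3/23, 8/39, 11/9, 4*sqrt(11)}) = {3/23, 8/39}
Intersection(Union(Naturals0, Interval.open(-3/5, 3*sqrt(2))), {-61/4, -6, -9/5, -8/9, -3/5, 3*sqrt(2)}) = EmptySet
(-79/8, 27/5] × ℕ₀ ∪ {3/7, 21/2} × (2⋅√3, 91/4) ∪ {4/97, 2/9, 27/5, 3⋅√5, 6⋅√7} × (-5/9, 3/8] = ((-79/8, 27/5] × ℕ₀) ∪ ({3/7, 21/2} × (2⋅√3, 91/4)) ∪ ({4/97, 2/9, 27/5, 3⋅√5, 6⋅√7} × (-5/9, 3/8])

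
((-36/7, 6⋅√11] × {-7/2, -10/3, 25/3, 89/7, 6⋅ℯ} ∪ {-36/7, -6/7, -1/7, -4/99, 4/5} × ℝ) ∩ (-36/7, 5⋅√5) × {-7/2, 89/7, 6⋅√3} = ((-36/7, 5⋅√5) × {-7/2, 89/7}) ∪ ({-6/7, -1/7, -4/99, 4/5} × {-7/2, 89/7, 6⋅√3})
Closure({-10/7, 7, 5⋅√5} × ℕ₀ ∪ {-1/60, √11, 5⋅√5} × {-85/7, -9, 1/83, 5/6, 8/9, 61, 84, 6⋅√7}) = ({-10/7, 7, 5⋅√5} × ℕ₀) ∪ ({-1/60, √11, 5⋅√5} × {-85/7, -9, 1/83, 5/6, 8/9, 61, 84, 6⋅√7})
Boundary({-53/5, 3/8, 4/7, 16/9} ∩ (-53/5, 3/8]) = {3/8}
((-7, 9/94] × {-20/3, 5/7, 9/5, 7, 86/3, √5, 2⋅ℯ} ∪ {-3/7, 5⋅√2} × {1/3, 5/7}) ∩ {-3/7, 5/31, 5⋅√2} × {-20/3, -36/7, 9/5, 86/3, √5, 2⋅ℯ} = {-3/7} × {-20/3, 9/5, 86/3, √5, 2⋅ℯ}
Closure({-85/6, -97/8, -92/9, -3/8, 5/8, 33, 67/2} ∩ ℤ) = {33}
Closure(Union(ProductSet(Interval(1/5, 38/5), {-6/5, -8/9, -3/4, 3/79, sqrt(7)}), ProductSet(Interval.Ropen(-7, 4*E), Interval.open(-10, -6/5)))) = Union(ProductSet({-7, 4*E}, Interval(-10, -6/5)), ProductSet(Interval(-7, 4*E), {-10, -6/5}), ProductSet(Interval.Ropen(-7, 4*E), Interval.open(-10, -6/5)), ProductSet(Interval(1/5, 38/5), {-6/5, -8/9, -3/4, 3/79, sqrt(7)}))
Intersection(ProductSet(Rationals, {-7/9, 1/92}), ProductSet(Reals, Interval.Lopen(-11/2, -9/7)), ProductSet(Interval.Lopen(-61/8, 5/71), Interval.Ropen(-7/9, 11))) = EmptySet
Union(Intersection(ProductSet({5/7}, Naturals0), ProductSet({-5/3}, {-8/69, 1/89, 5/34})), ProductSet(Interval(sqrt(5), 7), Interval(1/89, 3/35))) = ProductSet(Interval(sqrt(5), 7), Interval(1/89, 3/35))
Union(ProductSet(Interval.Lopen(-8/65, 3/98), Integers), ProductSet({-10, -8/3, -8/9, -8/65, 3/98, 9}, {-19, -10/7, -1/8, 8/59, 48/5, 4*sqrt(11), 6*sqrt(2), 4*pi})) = Union(ProductSet({-10, -8/3, -8/9, -8/65, 3/98, 9}, {-19, -10/7, -1/8, 8/59, 48/5, 4*sqrt(11), 6*sqrt(2), 4*pi}), ProductSet(Interval.Lopen(-8/65, 3/98), Integers))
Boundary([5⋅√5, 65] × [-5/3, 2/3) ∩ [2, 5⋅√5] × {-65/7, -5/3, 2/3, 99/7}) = {5⋅√5} × {-5/3}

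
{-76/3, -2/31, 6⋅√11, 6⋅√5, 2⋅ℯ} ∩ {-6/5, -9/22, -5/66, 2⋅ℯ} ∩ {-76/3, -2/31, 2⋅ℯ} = {2⋅ℯ}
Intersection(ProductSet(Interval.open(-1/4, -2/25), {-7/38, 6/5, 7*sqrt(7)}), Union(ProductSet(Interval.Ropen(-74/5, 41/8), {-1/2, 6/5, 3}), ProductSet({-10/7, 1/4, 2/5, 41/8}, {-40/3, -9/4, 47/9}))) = ProductSet(Interval.open(-1/4, -2/25), {6/5})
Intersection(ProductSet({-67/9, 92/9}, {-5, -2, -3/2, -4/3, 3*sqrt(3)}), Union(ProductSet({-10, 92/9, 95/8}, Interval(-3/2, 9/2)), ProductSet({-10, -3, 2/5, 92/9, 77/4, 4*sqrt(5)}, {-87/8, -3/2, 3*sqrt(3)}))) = ProductSet({92/9}, {-3/2, -4/3, 3*sqrt(3)})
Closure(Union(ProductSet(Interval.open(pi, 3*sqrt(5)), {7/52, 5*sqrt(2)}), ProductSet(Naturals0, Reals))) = Union(ProductSet(Interval(pi, 3*sqrt(5)), {7/52, 5*sqrt(2)}), ProductSet(Naturals0, Reals))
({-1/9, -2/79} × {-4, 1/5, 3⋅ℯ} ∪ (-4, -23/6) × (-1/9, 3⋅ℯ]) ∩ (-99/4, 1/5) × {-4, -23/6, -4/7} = {-1/9, -2/79} × {-4}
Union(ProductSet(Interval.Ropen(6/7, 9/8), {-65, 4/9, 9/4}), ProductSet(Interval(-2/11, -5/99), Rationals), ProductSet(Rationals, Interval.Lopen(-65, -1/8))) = Union(ProductSet(Interval(-2/11, -5/99), Rationals), ProductSet(Interval.Ropen(6/7, 9/8), {-65, 4/9, 9/4}), ProductSet(Rationals, Interval.Lopen(-65, -1/8)))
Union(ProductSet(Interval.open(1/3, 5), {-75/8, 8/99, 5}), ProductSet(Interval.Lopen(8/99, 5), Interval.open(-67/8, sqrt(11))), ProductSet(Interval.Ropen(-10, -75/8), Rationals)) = Union(ProductSet(Interval.Ropen(-10, -75/8), Rationals), ProductSet(Interval.Lopen(8/99, 5), Interval.open(-67/8, sqrt(11))), ProductSet(Interval.open(1/3, 5), {-75/8, 8/99, 5}))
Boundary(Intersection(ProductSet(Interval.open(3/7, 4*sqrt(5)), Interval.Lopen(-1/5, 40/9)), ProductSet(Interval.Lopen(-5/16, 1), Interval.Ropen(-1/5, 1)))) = Union(ProductSet({3/7, 1}, Interval(-1/5, 1)), ProductSet(Interval(3/7, 1), {-1/5, 1}))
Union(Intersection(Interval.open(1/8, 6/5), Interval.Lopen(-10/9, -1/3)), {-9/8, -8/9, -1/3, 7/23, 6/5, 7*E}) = {-9/8, -8/9, -1/3, 7/23, 6/5, 7*E}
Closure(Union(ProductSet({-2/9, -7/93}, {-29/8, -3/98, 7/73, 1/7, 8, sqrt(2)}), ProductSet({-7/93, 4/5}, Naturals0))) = Union(ProductSet({-2/9, -7/93}, {-29/8, -3/98, 7/73, 1/7, 8, sqrt(2)}), ProductSet({-7/93, 4/5}, Naturals0))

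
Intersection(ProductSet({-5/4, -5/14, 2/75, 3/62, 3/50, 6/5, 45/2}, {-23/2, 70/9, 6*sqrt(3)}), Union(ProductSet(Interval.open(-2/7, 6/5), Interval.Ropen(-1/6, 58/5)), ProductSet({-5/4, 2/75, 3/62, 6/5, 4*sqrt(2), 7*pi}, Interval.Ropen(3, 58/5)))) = ProductSet({-5/4, 2/75, 3/62, 3/50, 6/5}, {70/9, 6*sqrt(3)})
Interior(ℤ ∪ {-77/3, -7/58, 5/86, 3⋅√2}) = ∅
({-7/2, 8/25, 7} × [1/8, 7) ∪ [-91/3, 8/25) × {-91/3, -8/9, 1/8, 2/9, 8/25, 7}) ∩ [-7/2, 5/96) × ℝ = ({-7/2} × [1/8, 7)) ∪ ([-7/2, 5/96) × {-91/3, -8/9, 1/8, 2/9, 8/25, 7})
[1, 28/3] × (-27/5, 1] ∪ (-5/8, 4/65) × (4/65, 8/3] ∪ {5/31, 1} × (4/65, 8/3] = ([1, 28/3] × (-27/5, 1]) ∪ (((-5/8, 4/65) ∪ {5/31, 1}) × (4/65, 8/3])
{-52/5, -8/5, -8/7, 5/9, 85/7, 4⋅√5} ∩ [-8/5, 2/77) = {-8/5, -8/7}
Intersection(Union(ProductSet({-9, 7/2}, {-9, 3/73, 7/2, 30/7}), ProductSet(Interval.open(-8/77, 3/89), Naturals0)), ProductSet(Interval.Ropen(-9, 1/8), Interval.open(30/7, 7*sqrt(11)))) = ProductSet(Interval.open(-8/77, 3/89), Range(5, 24, 1))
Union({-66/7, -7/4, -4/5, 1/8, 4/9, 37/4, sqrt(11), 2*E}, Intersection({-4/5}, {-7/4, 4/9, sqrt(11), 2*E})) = {-66/7, -7/4, -4/5, 1/8, 4/9, 37/4, sqrt(11), 2*E}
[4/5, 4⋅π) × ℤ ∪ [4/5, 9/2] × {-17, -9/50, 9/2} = ([4/5, 4⋅π) × ℤ) ∪ ([4/5, 9/2] × {-17, -9/50, 9/2})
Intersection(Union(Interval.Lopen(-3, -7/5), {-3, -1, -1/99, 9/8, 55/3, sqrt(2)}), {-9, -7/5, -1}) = {-7/5, -1}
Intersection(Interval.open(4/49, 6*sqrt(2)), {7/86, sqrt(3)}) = {sqrt(3)}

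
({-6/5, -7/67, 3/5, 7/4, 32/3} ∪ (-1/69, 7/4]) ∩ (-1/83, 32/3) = (-1/83, 7/4]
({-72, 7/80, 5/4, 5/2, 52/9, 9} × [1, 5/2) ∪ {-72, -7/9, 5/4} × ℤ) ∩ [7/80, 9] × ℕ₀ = ({5/4} × ℕ₀) ∪ ({7/80, 5/4, 5/2, 52/9, 9} × {1, 2})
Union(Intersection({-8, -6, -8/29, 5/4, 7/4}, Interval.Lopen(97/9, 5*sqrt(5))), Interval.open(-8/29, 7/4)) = Interval.open(-8/29, 7/4)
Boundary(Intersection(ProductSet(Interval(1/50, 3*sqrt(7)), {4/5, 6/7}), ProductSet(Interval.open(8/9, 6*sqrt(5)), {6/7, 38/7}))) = ProductSet(Interval(8/9, 3*sqrt(7)), {6/7})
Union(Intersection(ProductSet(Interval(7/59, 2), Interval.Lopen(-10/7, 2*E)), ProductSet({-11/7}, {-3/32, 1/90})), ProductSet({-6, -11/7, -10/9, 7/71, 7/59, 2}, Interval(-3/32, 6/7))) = ProductSet({-6, -11/7, -10/9, 7/71, 7/59, 2}, Interval(-3/32, 6/7))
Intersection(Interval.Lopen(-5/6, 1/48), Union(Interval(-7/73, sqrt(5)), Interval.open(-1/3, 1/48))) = Interval.Lopen(-1/3, 1/48)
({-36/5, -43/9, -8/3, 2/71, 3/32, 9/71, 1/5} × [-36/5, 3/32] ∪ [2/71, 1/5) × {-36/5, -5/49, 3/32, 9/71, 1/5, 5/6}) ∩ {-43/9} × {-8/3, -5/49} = {-43/9} × {-8/3, -5/49}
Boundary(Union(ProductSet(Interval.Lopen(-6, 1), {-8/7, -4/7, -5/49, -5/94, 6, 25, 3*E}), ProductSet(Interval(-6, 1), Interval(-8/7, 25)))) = Union(ProductSet({-6, 1}, Interval(-8/7, 25)), ProductSet(Interval(-6, 1), {-8/7, 25}))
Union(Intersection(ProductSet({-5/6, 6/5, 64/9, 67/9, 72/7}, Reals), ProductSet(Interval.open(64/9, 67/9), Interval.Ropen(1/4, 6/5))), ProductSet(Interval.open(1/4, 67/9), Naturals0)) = ProductSet(Interval.open(1/4, 67/9), Naturals0)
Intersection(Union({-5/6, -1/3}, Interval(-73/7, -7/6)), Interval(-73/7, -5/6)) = Union({-5/6}, Interval(-73/7, -7/6))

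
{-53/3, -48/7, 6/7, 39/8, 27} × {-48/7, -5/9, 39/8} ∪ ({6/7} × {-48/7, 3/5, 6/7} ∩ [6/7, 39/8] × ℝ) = ({6/7} × {-48/7, 3/5, 6/7}) ∪ ({-53/3, -48/7, 6/7, 39/8, 27} × {-48/7, -5/9, 39/8})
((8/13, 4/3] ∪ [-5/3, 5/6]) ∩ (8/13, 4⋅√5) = (8/13, 4/3]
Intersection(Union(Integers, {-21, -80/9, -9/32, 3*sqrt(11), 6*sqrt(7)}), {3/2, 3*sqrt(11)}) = {3*sqrt(11)}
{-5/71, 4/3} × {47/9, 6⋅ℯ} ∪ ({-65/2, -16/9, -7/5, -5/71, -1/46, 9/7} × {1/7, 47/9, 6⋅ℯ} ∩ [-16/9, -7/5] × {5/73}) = {-5/71, 4/3} × {47/9, 6⋅ℯ}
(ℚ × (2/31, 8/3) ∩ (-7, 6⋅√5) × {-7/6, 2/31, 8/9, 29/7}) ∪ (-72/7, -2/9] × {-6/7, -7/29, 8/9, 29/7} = ((-72/7, -2/9] × {-6/7, -7/29, 8/9, 29/7}) ∪ ((ℚ ∩ (-7, 6⋅√5)) × {8/9})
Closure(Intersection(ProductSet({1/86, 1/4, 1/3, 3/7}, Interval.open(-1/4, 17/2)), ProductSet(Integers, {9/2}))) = EmptySet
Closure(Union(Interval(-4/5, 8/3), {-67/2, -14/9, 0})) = Union({-67/2, -14/9}, Interval(-4/5, 8/3))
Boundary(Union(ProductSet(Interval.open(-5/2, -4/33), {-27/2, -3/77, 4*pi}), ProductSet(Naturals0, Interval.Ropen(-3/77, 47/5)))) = Union(ProductSet(Interval(-5/2, -4/33), {-27/2, -3/77, 4*pi}), ProductSet(Naturals0, Interval(-3/77, 47/5)))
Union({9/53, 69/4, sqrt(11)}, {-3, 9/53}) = {-3, 9/53, 69/4, sqrt(11)}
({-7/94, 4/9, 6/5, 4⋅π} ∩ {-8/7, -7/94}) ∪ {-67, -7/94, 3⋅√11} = {-67, -7/94, 3⋅√11}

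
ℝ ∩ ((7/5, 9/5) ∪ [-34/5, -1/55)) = [-34/5, -1/55) ∪ (7/5, 9/5)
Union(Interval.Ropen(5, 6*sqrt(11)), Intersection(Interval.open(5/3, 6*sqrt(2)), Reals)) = Interval.open(5/3, 6*sqrt(11))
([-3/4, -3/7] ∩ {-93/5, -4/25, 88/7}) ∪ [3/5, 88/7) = [3/5, 88/7)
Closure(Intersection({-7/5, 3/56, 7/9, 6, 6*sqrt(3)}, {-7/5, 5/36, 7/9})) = {-7/5, 7/9}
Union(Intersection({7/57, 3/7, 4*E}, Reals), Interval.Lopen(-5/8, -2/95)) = Union({7/57, 3/7, 4*E}, Interval.Lopen(-5/8, -2/95))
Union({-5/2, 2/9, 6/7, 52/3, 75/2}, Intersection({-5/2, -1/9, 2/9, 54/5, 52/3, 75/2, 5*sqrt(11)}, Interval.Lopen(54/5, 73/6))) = {-5/2, 2/9, 6/7, 52/3, 75/2}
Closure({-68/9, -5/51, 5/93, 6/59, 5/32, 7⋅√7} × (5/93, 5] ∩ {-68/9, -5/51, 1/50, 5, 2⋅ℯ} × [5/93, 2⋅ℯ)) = {-68/9, -5/51} × [5/93, 5]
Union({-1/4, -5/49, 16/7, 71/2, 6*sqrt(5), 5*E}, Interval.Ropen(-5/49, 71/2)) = Union({-1/4}, Interval(-5/49, 71/2))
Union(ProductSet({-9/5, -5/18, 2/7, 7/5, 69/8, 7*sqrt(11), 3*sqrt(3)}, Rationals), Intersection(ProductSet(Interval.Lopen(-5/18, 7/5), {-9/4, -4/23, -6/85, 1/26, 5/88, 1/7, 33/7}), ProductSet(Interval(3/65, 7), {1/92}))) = ProductSet({-9/5, -5/18, 2/7, 7/5, 69/8, 7*sqrt(11), 3*sqrt(3)}, Rationals)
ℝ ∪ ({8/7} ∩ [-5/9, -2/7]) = ℝ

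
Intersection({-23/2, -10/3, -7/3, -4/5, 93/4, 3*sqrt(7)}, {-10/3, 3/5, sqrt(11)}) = {-10/3}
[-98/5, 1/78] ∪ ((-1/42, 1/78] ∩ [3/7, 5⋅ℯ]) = [-98/5, 1/78]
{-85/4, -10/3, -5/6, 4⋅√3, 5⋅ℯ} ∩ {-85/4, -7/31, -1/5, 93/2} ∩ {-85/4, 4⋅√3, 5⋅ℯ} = {-85/4}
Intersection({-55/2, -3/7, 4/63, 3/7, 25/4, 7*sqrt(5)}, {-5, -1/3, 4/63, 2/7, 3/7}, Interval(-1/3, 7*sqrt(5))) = {4/63, 3/7}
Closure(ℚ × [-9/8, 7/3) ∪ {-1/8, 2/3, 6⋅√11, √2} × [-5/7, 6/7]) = ℝ × [-9/8, 7/3]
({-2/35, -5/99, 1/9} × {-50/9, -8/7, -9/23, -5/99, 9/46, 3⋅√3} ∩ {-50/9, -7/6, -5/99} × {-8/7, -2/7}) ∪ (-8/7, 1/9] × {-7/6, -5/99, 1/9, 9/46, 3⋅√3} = ({-5/99} × {-8/7}) ∪ ((-8/7, 1/9] × {-7/6, -5/99, 1/9, 9/46, 3⋅√3})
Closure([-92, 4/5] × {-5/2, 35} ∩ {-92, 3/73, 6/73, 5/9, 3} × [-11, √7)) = {-92, 3/73, 6/73, 5/9} × {-5/2}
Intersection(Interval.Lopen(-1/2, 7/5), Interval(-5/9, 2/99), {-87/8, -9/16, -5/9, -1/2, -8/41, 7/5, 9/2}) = {-8/41}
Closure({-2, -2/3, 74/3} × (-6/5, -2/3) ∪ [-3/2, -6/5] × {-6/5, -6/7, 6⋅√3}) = ({-2, -2/3, 74/3} × [-6/5, -2/3]) ∪ ([-3/2, -6/5] × {-6/5, -6/7, 6⋅√3})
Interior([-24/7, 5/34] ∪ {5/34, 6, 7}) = (-24/7, 5/34)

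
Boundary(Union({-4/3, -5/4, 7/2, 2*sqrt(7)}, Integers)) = Union({-4/3, -5/4, 7/2, 2*sqrt(7)}, Integers)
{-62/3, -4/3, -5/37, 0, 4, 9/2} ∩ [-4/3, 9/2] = {-4/3, -5/37, 0, 4, 9/2}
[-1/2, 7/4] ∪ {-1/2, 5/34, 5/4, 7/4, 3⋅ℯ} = [-1/2, 7/4] ∪ {3⋅ℯ}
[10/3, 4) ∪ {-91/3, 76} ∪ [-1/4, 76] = {-91/3} ∪ [-1/4, 76]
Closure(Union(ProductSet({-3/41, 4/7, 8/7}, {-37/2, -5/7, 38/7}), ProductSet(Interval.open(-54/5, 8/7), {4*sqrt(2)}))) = Union(ProductSet({-3/41, 4/7, 8/7}, {-37/2, -5/7, 38/7}), ProductSet(Interval(-54/5, 8/7), {4*sqrt(2)}))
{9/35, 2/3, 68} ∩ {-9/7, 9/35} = {9/35}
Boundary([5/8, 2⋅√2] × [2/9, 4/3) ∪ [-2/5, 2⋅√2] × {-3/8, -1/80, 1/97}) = ({5/8, 2⋅√2} × [2/9, 4/3]) ∪ ([5/8, 2⋅√2] × {2/9, 4/3}) ∪ ([-2/5, 2⋅√2] × {-3/8, -1/80, 1/97})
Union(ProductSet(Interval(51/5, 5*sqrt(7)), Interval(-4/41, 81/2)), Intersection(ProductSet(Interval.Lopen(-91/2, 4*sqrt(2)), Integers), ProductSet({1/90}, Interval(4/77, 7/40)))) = ProductSet(Interval(51/5, 5*sqrt(7)), Interval(-4/41, 81/2))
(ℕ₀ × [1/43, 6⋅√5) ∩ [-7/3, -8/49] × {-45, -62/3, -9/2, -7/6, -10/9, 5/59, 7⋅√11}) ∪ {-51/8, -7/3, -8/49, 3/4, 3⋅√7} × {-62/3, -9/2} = {-51/8, -7/3, -8/49, 3/4, 3⋅√7} × {-62/3, -9/2}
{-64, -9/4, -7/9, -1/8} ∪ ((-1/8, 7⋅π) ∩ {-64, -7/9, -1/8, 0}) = {-64, -9/4, -7/9, -1/8, 0}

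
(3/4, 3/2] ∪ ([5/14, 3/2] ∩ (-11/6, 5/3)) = [5/14, 3/2]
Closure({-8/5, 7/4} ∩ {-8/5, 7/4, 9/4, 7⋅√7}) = {-8/5, 7/4}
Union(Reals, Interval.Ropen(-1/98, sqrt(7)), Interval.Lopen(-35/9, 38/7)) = Interval(-oo, oo)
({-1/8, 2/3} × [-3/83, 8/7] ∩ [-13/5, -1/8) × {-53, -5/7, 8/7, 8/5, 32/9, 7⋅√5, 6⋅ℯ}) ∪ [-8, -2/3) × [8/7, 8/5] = [-8, -2/3) × [8/7, 8/5]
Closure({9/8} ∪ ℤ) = ℤ ∪ {9/8}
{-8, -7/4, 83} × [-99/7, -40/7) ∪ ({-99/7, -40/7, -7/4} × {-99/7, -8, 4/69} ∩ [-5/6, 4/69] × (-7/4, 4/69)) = {-8, -7/4, 83} × [-99/7, -40/7)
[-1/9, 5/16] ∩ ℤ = {0}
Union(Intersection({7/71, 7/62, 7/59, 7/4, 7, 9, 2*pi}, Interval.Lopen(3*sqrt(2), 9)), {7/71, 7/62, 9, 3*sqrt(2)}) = {7/71, 7/62, 7, 9, 3*sqrt(2), 2*pi}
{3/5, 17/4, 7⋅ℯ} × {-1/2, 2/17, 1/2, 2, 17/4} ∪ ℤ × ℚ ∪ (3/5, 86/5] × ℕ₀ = (ℤ × ℚ) ∪ ((3/5, 86/5] × ℕ₀) ∪ ({3/5, 17/4, 7⋅ℯ} × {-1/2, 2/17, 1/2, 2, 17/4})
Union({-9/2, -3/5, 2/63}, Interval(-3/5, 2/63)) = Union({-9/2}, Interval(-3/5, 2/63))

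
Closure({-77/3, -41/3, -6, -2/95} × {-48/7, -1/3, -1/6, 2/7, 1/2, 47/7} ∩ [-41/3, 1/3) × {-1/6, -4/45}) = {-41/3, -6, -2/95} × {-1/6}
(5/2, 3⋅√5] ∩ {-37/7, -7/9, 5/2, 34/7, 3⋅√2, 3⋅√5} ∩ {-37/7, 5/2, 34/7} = {34/7}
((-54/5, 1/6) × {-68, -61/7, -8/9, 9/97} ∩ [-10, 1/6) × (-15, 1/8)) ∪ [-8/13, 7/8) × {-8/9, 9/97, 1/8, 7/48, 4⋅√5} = ([-10, 1/6) × {-61/7, -8/9, 9/97}) ∪ ([-8/13, 7/8) × {-8/9, 9/97, 1/8, 7/48, 4⋅√5})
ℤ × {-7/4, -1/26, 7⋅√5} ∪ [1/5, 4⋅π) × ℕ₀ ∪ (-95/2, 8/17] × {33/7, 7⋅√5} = ([1/5, 4⋅π) × ℕ₀) ∪ (ℤ × {-7/4, -1/26, 7⋅√5}) ∪ ((-95/2, 8/17] × {33/7, 7⋅√5})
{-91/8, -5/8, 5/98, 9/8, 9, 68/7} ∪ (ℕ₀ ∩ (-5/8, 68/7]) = {-91/8, -5/8, 5/98, 9/8, 68/7} ∪ {0, 1, …, 9}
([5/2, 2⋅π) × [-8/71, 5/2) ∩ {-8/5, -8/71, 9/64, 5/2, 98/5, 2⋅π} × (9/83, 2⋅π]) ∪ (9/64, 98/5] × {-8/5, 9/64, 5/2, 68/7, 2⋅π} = ({5/2} × (9/83, 5/2)) ∪ ((9/64, 98/5] × {-8/5, 9/64, 5/2, 68/7, 2⋅π})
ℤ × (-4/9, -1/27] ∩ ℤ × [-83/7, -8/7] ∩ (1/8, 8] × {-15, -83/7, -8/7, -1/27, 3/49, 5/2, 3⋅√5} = ∅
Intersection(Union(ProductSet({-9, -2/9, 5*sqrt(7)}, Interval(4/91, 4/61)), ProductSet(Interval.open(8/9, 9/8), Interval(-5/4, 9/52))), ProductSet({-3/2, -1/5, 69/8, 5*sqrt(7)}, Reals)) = ProductSet({5*sqrt(7)}, Interval(4/91, 4/61))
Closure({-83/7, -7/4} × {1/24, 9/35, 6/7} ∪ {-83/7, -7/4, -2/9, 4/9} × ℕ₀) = ({-83/7, -7/4, -2/9, 4/9} × ℕ₀) ∪ ({-83/7, -7/4} × {1/24, 9/35, 6/7})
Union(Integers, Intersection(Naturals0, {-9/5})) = Integers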